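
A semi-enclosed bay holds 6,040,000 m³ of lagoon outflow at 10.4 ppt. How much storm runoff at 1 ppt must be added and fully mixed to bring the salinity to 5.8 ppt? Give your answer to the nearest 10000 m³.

Salt balance: 6,040,000×10.4 + V×1 = (6,040,000+V)×5.8
62,816,000 + 1V = 35,032,000 + 5.8V
27,784,000 = 4.8V
V = 5,788,333.33 m³

5790000 m³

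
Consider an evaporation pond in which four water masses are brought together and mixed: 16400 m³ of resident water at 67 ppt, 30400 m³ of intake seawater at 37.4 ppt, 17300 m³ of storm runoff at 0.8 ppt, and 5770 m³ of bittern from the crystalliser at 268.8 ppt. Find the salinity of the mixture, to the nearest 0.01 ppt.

54.39 ppt

Mass of salt is conserved:
salt = 16,400×67 + 30,400×37.4 + 17,300×0.8 + 5,770×268.8 = 1,098,800 + 1,136,960 + 13,840 + 1,550,976 = 3,800,576
volume = 16,400 + 30,400 + 17,300 + 5,770 = 69,870 m³
S = 3,800,576 / 69,870 = 54.395 ppt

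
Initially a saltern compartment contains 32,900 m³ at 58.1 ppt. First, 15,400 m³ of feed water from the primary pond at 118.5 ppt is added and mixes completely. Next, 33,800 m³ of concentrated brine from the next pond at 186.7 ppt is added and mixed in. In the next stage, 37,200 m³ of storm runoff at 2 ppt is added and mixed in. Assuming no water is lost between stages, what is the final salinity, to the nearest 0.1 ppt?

84.8 ppt

By conservation of dissolved salt,
Initial salt = 32,900×58.1 = 1,911,490
After stage 1: salt = 1,911,490 + 15,400×118.5 = 3,736,390; volume = 48,300 m³; S = 77.358 ppt
After stage 2: salt = 3,736,390 + 33,800×186.7 = 10,046,850; volume = 82,100 m³; S = 122.373 ppt
After stage 3: salt = 10,046,850 + 37,200×2 = 10,121,250; volume = 119,300 m³
S = 10,121,250 / 119,300 = 84.8386 ppt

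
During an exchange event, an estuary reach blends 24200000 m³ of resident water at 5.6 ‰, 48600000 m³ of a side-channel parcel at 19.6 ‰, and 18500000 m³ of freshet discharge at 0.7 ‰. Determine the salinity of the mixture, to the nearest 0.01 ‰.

Salt balance:
salt = 24,200,000×5.6 + 48,600,000×19.6 + 18,500,000×0.7 = 135,520,000 + 952,560,000 + 12,950,000 = 1,101,030,000
volume = 24,200,000 + 48,600,000 + 18,500,000 = 91,300,000 m³
S = 1,101,030,000 / 91,300,000 = 12.0595 ‰

12.06 ‰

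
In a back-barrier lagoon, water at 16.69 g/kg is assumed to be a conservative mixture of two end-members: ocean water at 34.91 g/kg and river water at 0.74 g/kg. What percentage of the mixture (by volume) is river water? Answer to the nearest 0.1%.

53.3%

Let f be the freshwater fraction. Salt balance per unit volume:
f×0.74 + (1−f)×34.91 = 16.69
f = (34.91 − 16.69) / (34.91 − 0.74) = 18.22/34.17 = 0.5332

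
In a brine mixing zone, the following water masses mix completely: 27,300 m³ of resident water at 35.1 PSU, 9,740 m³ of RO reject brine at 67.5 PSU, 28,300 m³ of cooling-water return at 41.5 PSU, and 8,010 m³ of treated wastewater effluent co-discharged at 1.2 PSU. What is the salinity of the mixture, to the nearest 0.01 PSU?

38.17 PSU

Total salt / total volume:
salt = 27,300×35.1 + 9,740×67.5 + 28,300×41.5 + 8,010×1.2 = 958,230 + 657,450 + 1,174,450 + 9,612 = 2,799,742
volume = 27,300 + 9,740 + 28,300 + 8,010 = 73,350 m³
S = 2,799,742 / 73,350 = 38.1696 PSU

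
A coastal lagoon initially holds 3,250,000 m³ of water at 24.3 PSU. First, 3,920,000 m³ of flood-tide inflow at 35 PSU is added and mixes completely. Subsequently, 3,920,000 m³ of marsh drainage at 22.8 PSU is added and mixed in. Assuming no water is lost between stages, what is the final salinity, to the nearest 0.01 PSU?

27.55 PSU

Salt balance:
Initial salt = 3,250,000×24.3 = 78,975,000
After stage 1: salt = 78,975,000 + 3,920,000×35 = 216,175,000; volume = 7,170,000 m³; S = 30.15 PSU
After stage 2: salt = 216,175,000 + 3,920,000×22.8 = 305,551,000; volume = 11,090,000 m³
S = 305,551,000 / 11,090,000 = 27.5519 PSU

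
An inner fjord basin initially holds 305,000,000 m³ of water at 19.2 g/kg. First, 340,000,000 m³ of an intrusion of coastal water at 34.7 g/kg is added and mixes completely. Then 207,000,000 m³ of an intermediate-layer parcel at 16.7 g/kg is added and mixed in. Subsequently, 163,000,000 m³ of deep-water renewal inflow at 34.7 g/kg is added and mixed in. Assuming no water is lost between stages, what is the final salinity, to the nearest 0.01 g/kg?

26.37 g/kg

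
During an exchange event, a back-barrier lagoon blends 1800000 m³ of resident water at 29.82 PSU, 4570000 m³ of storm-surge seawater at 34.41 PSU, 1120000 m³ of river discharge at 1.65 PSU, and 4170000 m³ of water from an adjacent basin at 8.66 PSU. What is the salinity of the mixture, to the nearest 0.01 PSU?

Total salt / total volume:
salt = 1,800,000×29.82 + 4,570,000×34.41 + 1,120,000×1.65 + 4,170,000×8.66 = 53,676,000 + 157,253,700 + 1,848,000 + 36,112,200 = 248,889,900
volume = 1,800,000 + 4,570,000 + 1,120,000 + 4,170,000 = 11,660,000 m³
S = 248,889,900 / 11,660,000 = 21.3456 PSU

21.35 PSU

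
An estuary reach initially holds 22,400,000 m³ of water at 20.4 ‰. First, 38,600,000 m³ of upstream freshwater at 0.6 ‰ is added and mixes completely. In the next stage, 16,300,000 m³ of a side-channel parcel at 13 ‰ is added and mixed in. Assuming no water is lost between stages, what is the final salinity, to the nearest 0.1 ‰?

Total salt / total volume:
Initial salt = 22,400,000×20.4 = 456,960,000
After stage 1: salt = 456,960,000 + 38,600,000×0.6 = 480,120,000; volume = 61,000,000 m³; S = 7.871 ‰
After stage 2: salt = 480,120,000 + 16,300,000×13 = 692,020,000; volume = 77,300,000 m³
S = 692,020,000 / 77,300,000 = 8.9524 ‰

9.0 ‰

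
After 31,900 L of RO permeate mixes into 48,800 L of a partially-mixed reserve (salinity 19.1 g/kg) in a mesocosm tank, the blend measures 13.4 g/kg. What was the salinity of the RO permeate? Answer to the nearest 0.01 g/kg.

Salt balance: 48,800×19.1 + 31,900×S = 80,700×13.4
932,080 + 31,900·S = 1,081,380
S = (1,081,380 − 932,080) / 31,900 = 4.6803 g/kg

4.68 g/kg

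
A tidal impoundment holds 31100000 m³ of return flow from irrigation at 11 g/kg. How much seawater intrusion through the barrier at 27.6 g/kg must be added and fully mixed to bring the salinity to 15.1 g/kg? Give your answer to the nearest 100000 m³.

10200000 m³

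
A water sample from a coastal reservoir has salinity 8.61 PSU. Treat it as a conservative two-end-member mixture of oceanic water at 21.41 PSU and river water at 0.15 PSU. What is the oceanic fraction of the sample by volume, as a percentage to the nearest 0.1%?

Let g be the oceanic fraction. Salt balance per unit volume:
g×21.41 + (1−g)×0.15 = 8.61
g = (8.61 − 0.15) / (21.41 − 0.15) = 8.46/21.26 = 0.3979

39.8%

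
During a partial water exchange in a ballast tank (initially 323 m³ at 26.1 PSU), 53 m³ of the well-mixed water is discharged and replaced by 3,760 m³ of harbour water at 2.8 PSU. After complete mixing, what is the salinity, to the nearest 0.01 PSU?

Remaining after removal: 270 m³ at 26.1 PSU (salt = 7,047)
After addition: salt = 7,047 + 3,760×2.8 = 17,575; volume = 4,030 m³
S = 17,575 / 4,030 = 4.361 PSU

4.36 PSU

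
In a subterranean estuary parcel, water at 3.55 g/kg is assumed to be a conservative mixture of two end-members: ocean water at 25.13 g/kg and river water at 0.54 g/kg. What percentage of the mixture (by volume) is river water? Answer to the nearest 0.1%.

87.8%

Let f be the freshwater fraction. Salt balance per unit volume:
f×0.54 + (1−f)×25.13 = 3.55
f = (25.13 − 3.55) / (25.13 − 0.54) = 21.58/24.59 = 0.8776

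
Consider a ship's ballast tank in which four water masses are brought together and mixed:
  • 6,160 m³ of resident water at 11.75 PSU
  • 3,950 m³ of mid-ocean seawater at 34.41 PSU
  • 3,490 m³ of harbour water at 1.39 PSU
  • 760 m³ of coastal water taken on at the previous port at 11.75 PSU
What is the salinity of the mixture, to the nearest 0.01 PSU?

15.47 PSU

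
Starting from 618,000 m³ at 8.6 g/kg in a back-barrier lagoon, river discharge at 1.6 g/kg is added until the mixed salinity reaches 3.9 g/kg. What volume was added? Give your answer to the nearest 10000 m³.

1260000 m³

Salt balance: 618,000×8.6 + V×1.6 = (618,000+V)×3.9
5,314,800 + 1.6V = 2,410,200 + 3.9V
2,904,600 = 2.3V
V = 1,262,869.57 m³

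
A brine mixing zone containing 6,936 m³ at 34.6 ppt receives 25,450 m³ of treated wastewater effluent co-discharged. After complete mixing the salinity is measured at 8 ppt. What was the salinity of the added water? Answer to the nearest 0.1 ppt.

Salt balance: 6,936×34.6 + 25,450×S = 32,386×8
239,985.6 + 25,450·S = 259,088
S = (259,088 − 239,985.6) / 25,450 = 0.7506 ppt

0.8 ppt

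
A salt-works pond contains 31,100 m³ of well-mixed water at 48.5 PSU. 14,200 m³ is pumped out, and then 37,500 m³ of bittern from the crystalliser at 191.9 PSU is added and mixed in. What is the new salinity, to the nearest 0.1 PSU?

Remaining after removal: 16,900 m³ at 48.5 PSU (salt = 819,650)
After addition: salt = 819,650 + 37,500×191.9 = 8,015,900; volume = 54,400 m³
S = 8,015,900 / 54,400 = 147.3511 PSU

147.4 PSU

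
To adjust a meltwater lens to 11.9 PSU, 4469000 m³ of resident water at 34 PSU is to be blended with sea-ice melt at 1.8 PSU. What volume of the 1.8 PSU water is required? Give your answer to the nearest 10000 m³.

9780000 m³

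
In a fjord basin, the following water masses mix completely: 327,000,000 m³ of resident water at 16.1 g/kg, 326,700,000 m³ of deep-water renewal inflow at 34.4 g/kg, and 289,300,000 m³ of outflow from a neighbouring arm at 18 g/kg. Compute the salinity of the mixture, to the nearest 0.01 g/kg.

23.02 g/kg

Weighted by volume,
salt = 327,000,000×16.1 + 326,700,000×34.4 + 289,300,000×18 = 5,264,700,000 + 11,238,480,000 + 5,207,400,000 = 21,710,580,000
volume = 327,000,000 + 326,700,000 + 289,300,000 = 943,000,000 m³
S = 21,710,580,000 / 943,000,000 = 23.0229 g/kg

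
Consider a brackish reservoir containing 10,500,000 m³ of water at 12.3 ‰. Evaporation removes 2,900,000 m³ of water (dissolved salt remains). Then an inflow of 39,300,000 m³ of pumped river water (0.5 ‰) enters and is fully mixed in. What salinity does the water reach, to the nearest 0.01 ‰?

After evaporation: salt = 10,500,000×12.3 = 129,150,000; volume = 10,500,000 − 2,900,000 = 7,600,000 m³
After mixing: salt = 129,150,000 + 39,300,000×0.5 = 148,800,000; volume = 7,600,000 + 39,300,000 = 46,900,000 m³
S = 148,800,000 / 46,900,000 = 3.1727 ‰

3.17 ‰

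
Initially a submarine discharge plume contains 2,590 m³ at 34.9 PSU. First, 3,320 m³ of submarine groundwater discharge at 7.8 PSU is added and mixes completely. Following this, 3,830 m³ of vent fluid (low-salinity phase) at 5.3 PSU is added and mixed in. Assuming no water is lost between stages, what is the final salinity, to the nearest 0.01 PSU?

14.02 PSU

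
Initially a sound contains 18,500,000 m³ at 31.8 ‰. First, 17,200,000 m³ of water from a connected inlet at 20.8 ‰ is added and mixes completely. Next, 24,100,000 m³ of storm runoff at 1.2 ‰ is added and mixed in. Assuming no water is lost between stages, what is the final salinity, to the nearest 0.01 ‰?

16.30 ‰

Total salt / total volume:
Initial salt = 18,500,000×31.8 = 588,300,000
After stage 1: salt = 588,300,000 + 17,200,000×20.8 = 946,060,000; volume = 35,700,000 m³; S = 26.5 ‰
After stage 2: salt = 946,060,000 + 24,100,000×1.2 = 974,980,000; volume = 59,800,000 m³
S = 974,980,000 / 59,800,000 = 16.304 ‰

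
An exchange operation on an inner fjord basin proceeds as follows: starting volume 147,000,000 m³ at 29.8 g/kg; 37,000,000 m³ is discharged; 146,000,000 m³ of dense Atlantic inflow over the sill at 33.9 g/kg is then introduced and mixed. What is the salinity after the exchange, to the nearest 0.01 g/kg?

32.14 g/kg

Remaining after removal: 110,000,000 m³ at 29.8 g/kg (salt = 3,278,000,000)
After addition: salt = 3,278,000,000 + 146,000,000×33.9 = 8,227,400,000; volume = 256,000,000 m³
S = 8,227,400,000 / 256,000,000 = 32.1383 g/kg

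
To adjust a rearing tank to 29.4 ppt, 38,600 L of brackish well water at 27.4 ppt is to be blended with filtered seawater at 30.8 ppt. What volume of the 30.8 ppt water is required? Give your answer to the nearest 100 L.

Salt balance: 38,600×27.4 + V×30.8 = (38,600+V)×29.4
1,057,640 + 30.8V = 1,134,840 + 29.4V
77,200 = 1.4V
V = 55,142.86 L

55100 L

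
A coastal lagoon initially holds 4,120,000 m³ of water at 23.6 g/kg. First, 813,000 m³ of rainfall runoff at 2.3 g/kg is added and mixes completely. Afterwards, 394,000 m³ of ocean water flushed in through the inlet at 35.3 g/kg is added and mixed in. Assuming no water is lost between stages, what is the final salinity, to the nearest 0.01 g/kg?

21.21 g/kg

By conservation of dissolved salt,
Initial salt = 4,120,000×23.6 = 97,232,000
After stage 1: salt = 97,232,000 + 813,000×2.3 = 99,101,900; volume = 4,933,000 m³; S = 20.09 g/kg
After stage 2: salt = 99,101,900 + 394,000×35.3 = 113,010,100; volume = 5,327,000 m³
S = 113,010,100 / 5,327,000 = 21.2146 g/kg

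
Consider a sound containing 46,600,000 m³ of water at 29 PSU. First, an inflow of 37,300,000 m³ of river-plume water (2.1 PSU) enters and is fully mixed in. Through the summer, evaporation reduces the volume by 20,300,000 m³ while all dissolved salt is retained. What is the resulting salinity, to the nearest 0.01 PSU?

After mixing: salt = 46,600,000×29 + 37,300,000×2.1 = 1,429,730,000; volume = 83,900,000 m³
After evaporation: salt unchanged = 1,429,730,000; volume = 83,900,000 − 20,300,000 = 63,600,000 m³
S = 1,429,730,000 / 63,600,000 = 22.48 PSU

22.48 PSU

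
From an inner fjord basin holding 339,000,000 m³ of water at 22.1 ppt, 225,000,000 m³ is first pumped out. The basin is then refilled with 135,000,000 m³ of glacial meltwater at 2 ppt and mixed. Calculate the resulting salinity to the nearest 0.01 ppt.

Remaining after removal: 114,000,000 m³ at 22.1 ppt (salt = 2,519,400,000)
After addition: salt = 2,519,400,000 + 135,000,000×2 = 2,789,400,000; volume = 249,000,000 m³
S = 2,789,400,000 / 249,000,000 = 11.2024 ppt

11.20 ppt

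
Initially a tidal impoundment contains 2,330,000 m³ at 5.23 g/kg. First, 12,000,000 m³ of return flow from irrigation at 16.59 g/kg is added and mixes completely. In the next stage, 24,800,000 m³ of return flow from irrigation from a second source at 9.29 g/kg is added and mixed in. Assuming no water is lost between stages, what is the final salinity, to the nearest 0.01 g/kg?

11.29 g/kg

Salt balance:
Initial salt = 2,330,000×5.23 = 12,185,900
After stage 1: salt = 12,185,900 + 12,000,000×16.59 = 211,265,900; volume = 14,330,000 m³; S = 14.743 g/kg
After stage 2: salt = 211,265,900 + 24,800,000×9.29 = 441,657,900; volume = 39,130,000 m³
S = 441,657,900 / 39,130,000 = 11.2869 g/kg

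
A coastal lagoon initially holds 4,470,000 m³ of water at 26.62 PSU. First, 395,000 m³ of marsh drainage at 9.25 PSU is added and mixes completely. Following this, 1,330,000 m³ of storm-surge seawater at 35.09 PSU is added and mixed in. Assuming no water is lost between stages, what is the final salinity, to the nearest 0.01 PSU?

Conserving salt mass:
Initial salt = 4,470,000×26.62 = 118,991,400
After stage 1: salt = 118,991,400 + 395,000×9.25 = 122,645,150; volume = 4,865,000 m³; S = 25.21 PSU
After stage 2: salt = 122,645,150 + 1,330,000×35.09 = 169,314,850; volume = 6,195,000 m³
S = 169,314,850 / 6,195,000 = 27.3309 PSU

27.33 PSU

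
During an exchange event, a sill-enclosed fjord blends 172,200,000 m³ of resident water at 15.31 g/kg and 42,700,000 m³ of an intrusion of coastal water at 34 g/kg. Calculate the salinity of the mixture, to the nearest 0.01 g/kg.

Total salt / total volume:
salt = 172,200,000×15.31 + 42,700,000×34 = 2,636,382,000 + 1,451,800,000 = 4,088,182,000
volume = 172,200,000 + 42,700,000 = 214,900,000 m³
S = 4,088,182,000 / 214,900,000 = 19.0236 g/kg

19.02 g/kg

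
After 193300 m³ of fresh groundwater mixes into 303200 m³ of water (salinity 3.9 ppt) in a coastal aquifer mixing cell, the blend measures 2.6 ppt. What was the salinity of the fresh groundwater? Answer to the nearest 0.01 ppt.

Salt balance: 303,200×3.9 + 193,300×S = 496,500×2.6
1,182,480 + 193,300·S = 1,290,900
S = (1,290,900 − 1,182,480) / 193,300 = 0.5609 ppt

0.56 ppt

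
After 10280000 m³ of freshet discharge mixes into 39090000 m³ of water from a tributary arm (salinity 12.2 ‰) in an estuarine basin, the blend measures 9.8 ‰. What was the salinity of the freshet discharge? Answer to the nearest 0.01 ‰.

Salt balance: 39,090,000×12.2 + 10,280,000×S = 49,370,000×9.8
476,898,000 + 10,280,000·S = 483,826,000
S = (483,826,000 − 476,898,000) / 10,280,000 = 0.6739 ‰

0.67 ‰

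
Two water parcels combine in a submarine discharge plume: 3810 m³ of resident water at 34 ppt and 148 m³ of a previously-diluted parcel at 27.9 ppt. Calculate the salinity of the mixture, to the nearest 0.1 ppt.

33.8 ppt

Mass of salt is conserved:
salt = 3,810×34 + 148×27.9 = 129,540 + 4,129.2 = 133,669.2
volume = 3,810 + 148 = 3,958 m³
S = 133,669.2 / 3,958 = 33.772 ppt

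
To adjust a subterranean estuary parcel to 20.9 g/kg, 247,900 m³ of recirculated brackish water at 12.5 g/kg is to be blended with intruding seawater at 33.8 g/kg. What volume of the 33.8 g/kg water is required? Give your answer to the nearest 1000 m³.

161000 m³

Salt balance: 247,900×12.5 + V×33.8 = (247,900+V)×20.9
3,098,750 + 33.8V = 5,181,110 + 20.9V
2,082,360 = 12.9V
V = 161,423.26 m³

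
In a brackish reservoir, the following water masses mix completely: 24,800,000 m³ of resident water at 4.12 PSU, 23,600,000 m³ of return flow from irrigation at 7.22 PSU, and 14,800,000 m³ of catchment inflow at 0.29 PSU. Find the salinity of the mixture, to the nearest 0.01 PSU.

Mass of salt is conserved:
salt = 24,800,000×4.12 + 23,600,000×7.22 + 14,800,000×0.29 = 102,176,000 + 170,392,000 + 4,292,000 = 276,860,000
volume = 24,800,000 + 23,600,000 + 14,800,000 = 63,200,000 m³
S = 276,860,000 / 63,200,000 = 4.3807 PSU

4.38 PSU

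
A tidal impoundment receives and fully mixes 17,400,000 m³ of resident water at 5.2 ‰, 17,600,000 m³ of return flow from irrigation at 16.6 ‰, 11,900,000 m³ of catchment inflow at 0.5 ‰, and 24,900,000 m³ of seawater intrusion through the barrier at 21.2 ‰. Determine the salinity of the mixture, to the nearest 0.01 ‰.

12.76 ‰

Mass of salt is conserved:
salt = 17,400,000×5.2 + 17,600,000×16.6 + 11,900,000×0.5 + 24,900,000×21.2 = 90,480,000 + 292,160,000 + 5,950,000 + 527,880,000 = 916,470,000
volume = 17,400,000 + 17,600,000 + 11,900,000 + 24,900,000 = 71,800,000 m³
S = 916,470,000 / 71,800,000 = 12.7642 ‰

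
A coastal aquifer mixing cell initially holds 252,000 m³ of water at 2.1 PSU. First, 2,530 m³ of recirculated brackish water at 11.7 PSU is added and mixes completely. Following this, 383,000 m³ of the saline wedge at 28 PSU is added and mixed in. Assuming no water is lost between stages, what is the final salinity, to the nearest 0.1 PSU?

Total salt / total volume:
Initial salt = 252,000×2.1 = 529,200
After stage 1: salt = 529,200 + 2,530×11.7 = 558,801; volume = 254,530 m³; S = 2.195 PSU
After stage 2: salt = 558,801 + 383,000×28 = 11,282,801; volume = 637,530 m³
S = 11,282,801 / 637,530 = 17.6977 PSU

17.7 PSU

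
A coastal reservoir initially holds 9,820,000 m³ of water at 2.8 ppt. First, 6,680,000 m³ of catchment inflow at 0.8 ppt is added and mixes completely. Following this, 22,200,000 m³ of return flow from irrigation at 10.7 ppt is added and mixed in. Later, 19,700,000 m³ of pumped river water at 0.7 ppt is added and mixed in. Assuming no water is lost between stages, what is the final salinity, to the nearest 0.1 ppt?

4.9 ppt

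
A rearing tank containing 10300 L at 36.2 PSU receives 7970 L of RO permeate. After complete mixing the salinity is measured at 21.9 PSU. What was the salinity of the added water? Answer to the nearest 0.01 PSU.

3.42 PSU

Salt balance: 10,300×36.2 + 7,970×S = 18,270×21.9
372,860 + 7,970·S = 400,113
S = (400,113 − 372,860) / 7,970 = 3.4194 PSU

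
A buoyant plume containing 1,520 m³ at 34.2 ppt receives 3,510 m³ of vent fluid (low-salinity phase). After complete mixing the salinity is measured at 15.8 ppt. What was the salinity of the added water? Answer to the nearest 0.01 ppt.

7.83 ppt

Salt balance: 1,520×34.2 + 3,510×S = 5,030×15.8
51,984 + 3,510·S = 79,474
S = (79,474 − 51,984) / 3,510 = 7.8319 ppt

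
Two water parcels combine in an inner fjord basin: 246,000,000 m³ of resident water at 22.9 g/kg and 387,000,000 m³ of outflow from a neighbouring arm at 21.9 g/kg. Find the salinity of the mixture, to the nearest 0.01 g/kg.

Mass of salt is conserved:
salt = 246,000,000×22.9 + 387,000,000×21.9 = 5,633,400,000 + 8,475,300,000 = 14,108,700,000
volume = 246,000,000 + 387,000,000 = 633,000,000 m³
S = 14,108,700,000 / 633,000,000 = 22.2886 g/kg

22.29 g/kg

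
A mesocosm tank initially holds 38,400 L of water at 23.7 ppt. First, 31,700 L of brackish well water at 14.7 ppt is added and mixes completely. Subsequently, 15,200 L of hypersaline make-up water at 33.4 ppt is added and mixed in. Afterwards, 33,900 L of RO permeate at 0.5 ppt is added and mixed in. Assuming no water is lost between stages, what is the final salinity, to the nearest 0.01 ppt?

15.95 ppt

By conservation of dissolved salt,
Initial salt = 38,400×23.7 = 910,080
After stage 1: salt = 910,080 + 31,700×14.7 = 1,376,070; volume = 70,100 L; S = 19.63 ppt
After stage 2: salt = 1,376,070 + 15,200×33.4 = 1,883,750; volume = 85,300 L; S = 22.084 ppt
After stage 3: salt = 1,883,750 + 33,900×0.5 = 1,900,700; volume = 119,200 L
S = 1,900,700 / 119,200 = 15.9455 ppt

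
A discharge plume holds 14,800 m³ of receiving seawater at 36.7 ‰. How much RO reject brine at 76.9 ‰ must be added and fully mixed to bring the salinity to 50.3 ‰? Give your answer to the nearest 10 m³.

7570 m³

Salt balance: 14,800×36.7 + V×76.9 = (14,800+V)×50.3
543,160 + 76.9V = 744,440 + 50.3V
201,280 = 26.6V
V = 7,566.92 m³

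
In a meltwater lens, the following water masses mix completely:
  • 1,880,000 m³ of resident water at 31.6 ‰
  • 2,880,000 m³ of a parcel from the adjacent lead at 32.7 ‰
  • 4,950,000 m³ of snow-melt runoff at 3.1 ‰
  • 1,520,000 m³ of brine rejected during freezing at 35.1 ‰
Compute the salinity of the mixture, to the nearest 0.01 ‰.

Salt balance:
salt = 1,880,000×31.6 + 2,880,000×32.7 + 4,950,000×3.1 + 1,520,000×35.1 = 59,408,000 + 94,176,000 + 15,345,000 + 53,352,000 = 222,281,000
volume = 1,880,000 + 2,880,000 + 4,950,000 + 1,520,000 = 11,230,000 m³
S = 222,281,000 / 11,230,000 = 19.7935 ‰

19.79 ‰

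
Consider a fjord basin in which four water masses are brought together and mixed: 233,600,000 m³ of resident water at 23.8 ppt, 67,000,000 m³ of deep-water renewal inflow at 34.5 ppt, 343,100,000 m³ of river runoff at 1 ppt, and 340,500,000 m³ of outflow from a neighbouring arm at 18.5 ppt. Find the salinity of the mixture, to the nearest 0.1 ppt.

Salt balance:
salt = 233,600,000×23.8 + 67,000,000×34.5 + 343,100,000×1 + 340,500,000×18.5 = 5,559,680,000 + 2,311,500,000 + 343,100,000 + 6,299,250,000 = 14,513,530,000
volume = 233,600,000 + 67,000,000 + 343,100,000 + 340,500,000 = 984,200,000 m³
S = 14,513,530,000 / 984,200,000 = 14.747 ppt

14.7 ppt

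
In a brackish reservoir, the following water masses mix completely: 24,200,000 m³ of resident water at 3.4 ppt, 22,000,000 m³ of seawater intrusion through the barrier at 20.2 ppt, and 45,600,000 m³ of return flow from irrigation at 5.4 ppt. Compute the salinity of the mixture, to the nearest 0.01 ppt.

Weighted by volume,
salt = 24,200,000×3.4 + 22,000,000×20.2 + 45,600,000×5.4 = 82,280,000 + 444,400,000 + 246,240,000 = 772,920,000
volume = 24,200,000 + 22,000,000 + 45,600,000 = 91,800,000 m³
S = 772,920,000 / 91,800,000 = 8.4196 ppt

8.42 ppt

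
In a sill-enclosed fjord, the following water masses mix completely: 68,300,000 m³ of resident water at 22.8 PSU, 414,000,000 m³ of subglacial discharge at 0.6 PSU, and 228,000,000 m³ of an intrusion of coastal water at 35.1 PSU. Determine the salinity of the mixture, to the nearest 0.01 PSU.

13.81 PSU

Mass of salt is conserved:
salt = 68,300,000×22.8 + 414,000,000×0.6 + 228,000,000×35.1 = 1,557,240,000 + 248,400,000 + 8,002,800,000 = 9,808,440,000
volume = 68,300,000 + 414,000,000 + 228,000,000 = 710,300,000 m³
S = 9,808,440,000 / 710,300,000 = 13.8089 PSU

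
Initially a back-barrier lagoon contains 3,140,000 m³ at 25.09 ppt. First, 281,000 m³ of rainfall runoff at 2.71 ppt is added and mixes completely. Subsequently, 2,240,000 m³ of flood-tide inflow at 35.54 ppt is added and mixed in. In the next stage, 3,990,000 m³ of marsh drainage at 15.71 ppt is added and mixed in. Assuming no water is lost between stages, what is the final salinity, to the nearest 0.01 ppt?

Mass of salt is conserved:
Initial salt = 3,140,000×25.09 = 78,782,600
After stage 1: salt = 78,782,600 + 281,000×2.71 = 79,544,110; volume = 3,421,000 m³; S = 23.252 ppt
After stage 2: salt = 79,544,110 + 2,240,000×35.54 = 159,153,710; volume = 5,661,000 m³; S = 28.114 ppt
After stage 3: salt = 159,153,710 + 3,990,000×15.71 = 221,836,610; volume = 9,651,000 m³
S = 221,836,610 / 9,651,000 = 22.9859 ppt

22.99 ppt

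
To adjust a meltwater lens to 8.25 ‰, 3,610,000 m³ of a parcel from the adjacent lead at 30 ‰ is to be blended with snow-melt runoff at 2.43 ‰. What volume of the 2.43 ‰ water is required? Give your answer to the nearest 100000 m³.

Salt balance: 3,610,000×30 + V×2.43 = (3,610,000+V)×8.25
108,300,000 + 2.43V = 29,782,500 + 8.25V
78,517,500 = 5.82V
V = 13,490,979.38 m³

13500000 m³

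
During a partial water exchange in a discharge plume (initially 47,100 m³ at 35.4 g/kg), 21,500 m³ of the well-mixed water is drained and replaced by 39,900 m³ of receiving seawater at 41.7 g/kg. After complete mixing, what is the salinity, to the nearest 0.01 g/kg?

39.24 g/kg

Remaining after removal: 25,600 m³ at 35.4 g/kg (salt = 906,240)
After addition: salt = 906,240 + 39,900×41.7 = 2,570,070; volume = 65,500 m³
S = 2,570,070 / 65,500 = 39.2377 g/kg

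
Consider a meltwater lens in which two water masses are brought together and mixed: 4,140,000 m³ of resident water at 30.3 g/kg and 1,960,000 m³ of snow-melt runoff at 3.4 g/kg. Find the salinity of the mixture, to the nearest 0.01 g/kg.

21.66 g/kg

Salt balance:
salt = 4,140,000×30.3 + 1,960,000×3.4 = 125,442,000 + 6,664,000 = 132,106,000
volume = 4,140,000 + 1,960,000 = 6,100,000 m³
S = 132,106,000 / 6,100,000 = 21.6567 g/kg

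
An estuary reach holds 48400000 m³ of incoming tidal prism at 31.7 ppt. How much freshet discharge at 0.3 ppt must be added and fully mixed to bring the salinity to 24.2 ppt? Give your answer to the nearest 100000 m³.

Salt balance: 48,400,000×31.7 + V×0.3 = (48,400,000+V)×24.2
1,534,280,000 + 0.3V = 1,171,280,000 + 24.2V
363,000,000 = 23.9V
V = 15,188,284.52 m³

15200000 m³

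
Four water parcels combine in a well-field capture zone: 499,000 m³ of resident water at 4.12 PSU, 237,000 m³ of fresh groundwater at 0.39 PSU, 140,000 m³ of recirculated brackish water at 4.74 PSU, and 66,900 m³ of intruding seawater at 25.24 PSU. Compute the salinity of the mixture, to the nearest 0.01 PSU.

Conserving salt mass:
salt = 499,000×4.12 + 237,000×0.39 + 140,000×4.74 + 66,900×25.24 = 2,055,880 + 92,430 + 663,600 + 1,688,556 = 4,500,466
volume = 499,000 + 237,000 + 140,000 + 66,900 = 942,900 m³
S = 4,500,466 / 942,900 = 4.773 PSU

4.77 PSU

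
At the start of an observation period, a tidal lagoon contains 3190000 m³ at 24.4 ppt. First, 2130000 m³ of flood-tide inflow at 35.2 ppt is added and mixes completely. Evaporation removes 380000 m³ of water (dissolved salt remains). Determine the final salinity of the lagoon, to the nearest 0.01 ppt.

30.93 ppt

After mixing: salt = 3,190,000×24.4 + 2,130,000×35.2 = 152,812,000; volume = 5,320,000 m³
After evaporation: salt unchanged = 152,812,000; volume = 5,320,000 − 380,000 = 4,940,000 m³
S = 152,812,000 / 4,940,000 = 30.9336 ppt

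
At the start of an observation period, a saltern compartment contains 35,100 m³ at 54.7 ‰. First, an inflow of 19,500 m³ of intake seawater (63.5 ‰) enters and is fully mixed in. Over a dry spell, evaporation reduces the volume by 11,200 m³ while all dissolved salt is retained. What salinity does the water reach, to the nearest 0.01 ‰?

72.77 ‰

After mixing: salt = 35,100×54.7 + 19,500×63.5 = 3,158,220; volume = 54,600 m³
After evaporation: salt unchanged = 3,158,220; volume = 54,600 − 11,200 = 43,400 m³
S = 3,158,220 / 43,400 = 72.77 ‰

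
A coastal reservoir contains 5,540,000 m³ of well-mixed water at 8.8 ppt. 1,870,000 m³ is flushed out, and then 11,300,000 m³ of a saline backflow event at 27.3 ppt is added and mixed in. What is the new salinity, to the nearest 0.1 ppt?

Remaining after removal: 3,670,000 m³ at 8.8 ppt (salt = 32,296,000)
After addition: salt = 32,296,000 + 11,300,000×27.3 = 340,786,000; volume = 14,970,000 m³
S = 340,786,000 / 14,970,000 = 22.7646 ppt

22.8 ppt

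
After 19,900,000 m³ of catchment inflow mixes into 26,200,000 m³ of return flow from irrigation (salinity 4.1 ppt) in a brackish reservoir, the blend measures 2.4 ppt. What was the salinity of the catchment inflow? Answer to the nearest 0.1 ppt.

0.2 ppt

Salt balance: 26,200,000×4.1 + 19,900,000×S = 46,100,000×2.4
107,420,000 + 19,900,000·S = 110,640,000
S = (110,640,000 − 107,420,000) / 19,900,000 = 0.1618 ppt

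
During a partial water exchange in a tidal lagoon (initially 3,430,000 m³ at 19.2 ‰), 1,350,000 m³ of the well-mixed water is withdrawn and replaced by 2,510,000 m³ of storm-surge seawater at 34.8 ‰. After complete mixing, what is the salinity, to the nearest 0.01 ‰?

27.73 ‰

Remaining after removal: 2,080,000 m³ at 19.2 ‰ (salt = 39,936,000)
After addition: salt = 39,936,000 + 2,510,000×34.8 = 127,284,000; volume = 4,590,000 m³
S = 127,284,000 / 4,590,000 = 27.7307 ‰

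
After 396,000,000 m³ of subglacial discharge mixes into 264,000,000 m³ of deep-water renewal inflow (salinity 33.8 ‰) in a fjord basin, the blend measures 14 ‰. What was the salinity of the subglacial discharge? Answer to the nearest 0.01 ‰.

Salt balance: 264,000,000×33.8 + 396,000,000×S = 660,000,000×14
8,923,200,000 + 396,000,000·S = 9,240,000,000
S = (9,240,000,000 − 8,923,200,000) / 396,000,000 = 0.8 ‰

0.80 ‰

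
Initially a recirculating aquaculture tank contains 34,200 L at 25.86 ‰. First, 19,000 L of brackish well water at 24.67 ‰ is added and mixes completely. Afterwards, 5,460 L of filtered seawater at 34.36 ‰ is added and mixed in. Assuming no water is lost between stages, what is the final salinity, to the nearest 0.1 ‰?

26.3 ‰

Conserving salt mass:
Initial salt = 34,200×25.86 = 884,412
After stage 1: salt = 884,412 + 19,000×24.67 = 1,353,142; volume = 53,200 L; S = 25.435 ‰
After stage 2: salt = 1,353,142 + 5,460×34.36 = 1,540,747.6; volume = 58,660 L
S = 1,540,747.6 / 58,660 = 26.2657 ‰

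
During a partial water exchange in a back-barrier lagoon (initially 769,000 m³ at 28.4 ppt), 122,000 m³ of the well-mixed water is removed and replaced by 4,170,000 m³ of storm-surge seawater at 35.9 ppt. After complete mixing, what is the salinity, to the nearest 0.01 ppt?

Remaining after removal: 647,000 m³ at 28.4 ppt (salt = 18,374,800)
After addition: salt = 18,374,800 + 4,170,000×35.9 = 168,077,800; volume = 4,817,000 m³
S = 168,077,800 / 4,817,000 = 34.8926 ppt

34.89 ppt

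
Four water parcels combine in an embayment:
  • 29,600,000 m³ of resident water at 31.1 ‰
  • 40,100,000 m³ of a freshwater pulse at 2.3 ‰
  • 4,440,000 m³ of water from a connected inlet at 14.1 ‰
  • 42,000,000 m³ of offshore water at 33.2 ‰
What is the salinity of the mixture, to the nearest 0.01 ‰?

By conservation of dissolved salt,
salt = 29,600,000×31.1 + 40,100,000×2.3 + 4,440,000×14.1 + 42,000,000×33.2 = 920,560,000 + 92,230,000 + 62,604,000 + 1,394,400,000 = 2,469,794,000
volume = 29,600,000 + 40,100,000 + 4,440,000 + 42,000,000 = 116,140,000 m³
S = 2,469,794,000 / 116,140,000 = 21.2657 ‰

21.27 ‰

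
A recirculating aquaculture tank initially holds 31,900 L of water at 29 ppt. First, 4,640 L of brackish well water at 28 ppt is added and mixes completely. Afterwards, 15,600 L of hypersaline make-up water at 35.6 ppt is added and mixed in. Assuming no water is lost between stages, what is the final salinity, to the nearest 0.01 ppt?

Weighted by volume,
Initial salt = 31,900×29 = 925,100
After stage 1: salt = 925,100 + 4,640×28 = 1,055,020; volume = 36,540 L; S = 28.873 ppt
After stage 2: salt = 1,055,020 + 15,600×35.6 = 1,610,380; volume = 52,140 L
S = 1,610,380 / 52,140 = 30.8857 ppt

30.89 ppt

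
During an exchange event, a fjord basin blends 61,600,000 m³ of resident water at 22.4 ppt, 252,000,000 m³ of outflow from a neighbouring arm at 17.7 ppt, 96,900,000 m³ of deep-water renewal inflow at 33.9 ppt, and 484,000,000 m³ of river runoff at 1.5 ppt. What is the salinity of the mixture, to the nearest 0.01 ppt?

11.01 ppt

Total salt / total volume:
salt = 61,600,000×22.4 + 252,000,000×17.7 + 96,900,000×33.9 + 484,000,000×1.5 = 1,379,840,000 + 4,460,400,000 + 3,284,910,000 + 726,000,000 = 9,851,150,000
volume = 61,600,000 + 252,000,000 + 96,900,000 + 484,000,000 = 894,500,000 m³
S = 9,851,150,000 / 894,500,000 = 11.013 ppt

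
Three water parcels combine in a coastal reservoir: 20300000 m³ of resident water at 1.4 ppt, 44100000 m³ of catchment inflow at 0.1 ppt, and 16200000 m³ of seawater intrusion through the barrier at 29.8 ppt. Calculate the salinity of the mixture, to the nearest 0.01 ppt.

Mass of salt is conserved:
salt = 20,300,000×1.4 + 44,100,000×0.1 + 16,200,000×29.8 = 28,420,000 + 4,410,000 + 482,760,000 = 515,590,000
volume = 20,300,000 + 44,100,000 + 16,200,000 = 80,600,000 m³
S = 515,590,000 / 80,600,000 = 6.3969 ppt

6.40 ppt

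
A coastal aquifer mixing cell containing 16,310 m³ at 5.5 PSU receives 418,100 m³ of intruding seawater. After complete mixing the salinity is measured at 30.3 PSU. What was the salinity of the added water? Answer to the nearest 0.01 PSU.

31.27 PSU

Salt balance: 16,310×5.5 + 418,100×S = 434,410×30.3
89,705 + 418,100·S = 13,162,623
S = (13,162,623 − 89,705) / 418,100 = 31.2674 PSU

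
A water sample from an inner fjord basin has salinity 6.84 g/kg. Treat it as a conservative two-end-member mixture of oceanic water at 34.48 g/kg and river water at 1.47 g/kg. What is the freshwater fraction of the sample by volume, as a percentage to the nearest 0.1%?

83.7%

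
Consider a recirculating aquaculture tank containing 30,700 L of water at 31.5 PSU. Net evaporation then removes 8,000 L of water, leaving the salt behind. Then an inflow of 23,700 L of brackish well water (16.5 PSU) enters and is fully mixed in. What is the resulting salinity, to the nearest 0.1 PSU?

29.3 PSU

After evaporation: salt = 30,700×31.5 = 967,050; volume = 30,700 − 8,000 = 22,700 L
After mixing: salt = 967,050 + 23,700×16.5 = 1,358,100; volume = 22,700 + 23,700 = 46,400 L
S = 1,358,100 / 46,400 = 29.2694 PSU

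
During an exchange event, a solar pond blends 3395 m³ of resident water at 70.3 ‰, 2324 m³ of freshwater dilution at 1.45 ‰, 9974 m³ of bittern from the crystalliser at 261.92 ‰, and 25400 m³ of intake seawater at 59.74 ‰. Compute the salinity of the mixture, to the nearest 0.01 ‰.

106.39 ‰

Conserving salt mass:
salt = 3,395×70.3 + 2,324×1.45 + 9,974×261.92 + 25,400×59.74 = 238,668.5 + 3,369.8 + 2,612,390.08 + 1,517,396 = 4,371,824.38
volume = 3,395 + 2,324 + 9,974 + 25,400 = 41,093 m³
S = 4,371,824.38 / 41,093 = 106.3885 ‰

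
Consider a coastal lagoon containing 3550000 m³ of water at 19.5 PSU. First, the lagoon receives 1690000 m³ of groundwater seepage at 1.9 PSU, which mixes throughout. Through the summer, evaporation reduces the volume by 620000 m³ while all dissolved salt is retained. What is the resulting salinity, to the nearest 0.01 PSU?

After mixing: salt = 3,550,000×19.5 + 1,690,000×1.9 = 72,436,000; volume = 5,240,000 m³
After evaporation: salt unchanged = 72,436,000; volume = 5,240,000 − 620,000 = 4,620,000 m³
S = 72,436,000 / 4,620,000 = 15.6788 PSU

15.68 PSU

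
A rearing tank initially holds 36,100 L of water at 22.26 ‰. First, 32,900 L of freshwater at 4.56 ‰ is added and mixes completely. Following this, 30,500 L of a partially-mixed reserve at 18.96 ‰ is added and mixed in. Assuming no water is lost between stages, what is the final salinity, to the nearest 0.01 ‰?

15.40 ‰

Conserving salt mass:
Initial salt = 36,100×22.26 = 803,586
After stage 1: salt = 803,586 + 32,900×4.56 = 953,610; volume = 69,000 L; S = 13.82 ‰
After stage 2: salt = 953,610 + 30,500×18.96 = 1,531,890; volume = 99,500 L
S = 1,531,890 / 99,500 = 15.3959 ‰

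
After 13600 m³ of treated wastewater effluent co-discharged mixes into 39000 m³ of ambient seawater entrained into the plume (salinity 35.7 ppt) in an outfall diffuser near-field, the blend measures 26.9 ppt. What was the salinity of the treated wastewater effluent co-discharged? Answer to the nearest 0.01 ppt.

1.66 ppt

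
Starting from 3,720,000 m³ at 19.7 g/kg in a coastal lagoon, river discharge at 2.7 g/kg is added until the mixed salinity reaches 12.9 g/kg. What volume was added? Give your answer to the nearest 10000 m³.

Salt balance: 3,720,000×19.7 + V×2.7 = (3,720,000+V)×12.9
73,284,000 + 2.7V = 47,988,000 + 12.9V
25,296,000 = 10.2V
V = 2,480,000 m³

2480000 m³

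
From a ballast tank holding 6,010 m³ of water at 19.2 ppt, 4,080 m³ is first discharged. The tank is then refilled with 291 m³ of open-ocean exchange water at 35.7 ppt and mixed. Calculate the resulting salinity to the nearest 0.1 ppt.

Remaining after removal: 1,930 m³ at 19.2 ppt (salt = 37,056)
After addition: salt = 37,056 + 291×35.7 = 47,444.7; volume = 2,221 m³
S = 47,444.7 / 2,221 = 21.3619 ppt

21.4 ppt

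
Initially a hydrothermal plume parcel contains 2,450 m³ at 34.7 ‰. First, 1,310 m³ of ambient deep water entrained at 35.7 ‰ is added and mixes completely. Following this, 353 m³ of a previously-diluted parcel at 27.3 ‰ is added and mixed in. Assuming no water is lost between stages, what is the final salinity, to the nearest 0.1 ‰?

34.4 ‰

Conserving salt mass:
Initial salt = 2,450×34.7 = 85,015
After stage 1: salt = 85,015 + 1,310×35.7 = 131,782; volume = 3,760 m³; S = 35.048 ‰
After stage 2: salt = 131,782 + 353×27.3 = 141,418.9; volume = 4,113 m³
S = 141,418.9 / 4,113 = 34.3834 ‰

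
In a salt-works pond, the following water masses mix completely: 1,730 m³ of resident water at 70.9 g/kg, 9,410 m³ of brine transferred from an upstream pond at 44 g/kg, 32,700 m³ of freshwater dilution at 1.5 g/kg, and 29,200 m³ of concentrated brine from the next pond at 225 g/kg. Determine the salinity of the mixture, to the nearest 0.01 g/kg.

Mass of salt is conserved:
salt = 1,730×70.9 + 9,410×44 + 32,700×1.5 + 29,200×225 = 122,657 + 414,040 + 49,050 + 6,570,000 = 7,155,747
volume = 1,730 + 9,410 + 32,700 + 29,200 = 73,040 m³
S = 7,155,747 / 73,040 = 97.9702 g/kg

97.97 g/kg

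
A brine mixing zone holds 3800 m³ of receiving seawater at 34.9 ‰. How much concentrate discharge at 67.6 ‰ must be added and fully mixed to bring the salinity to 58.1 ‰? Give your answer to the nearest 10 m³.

9280 m³

Salt balance: 3,800×34.9 + V×67.6 = (3,800+V)×58.1
132,620 + 67.6V = 220,780 + 58.1V
88,160 = 9.5V
V = 9,280 m³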